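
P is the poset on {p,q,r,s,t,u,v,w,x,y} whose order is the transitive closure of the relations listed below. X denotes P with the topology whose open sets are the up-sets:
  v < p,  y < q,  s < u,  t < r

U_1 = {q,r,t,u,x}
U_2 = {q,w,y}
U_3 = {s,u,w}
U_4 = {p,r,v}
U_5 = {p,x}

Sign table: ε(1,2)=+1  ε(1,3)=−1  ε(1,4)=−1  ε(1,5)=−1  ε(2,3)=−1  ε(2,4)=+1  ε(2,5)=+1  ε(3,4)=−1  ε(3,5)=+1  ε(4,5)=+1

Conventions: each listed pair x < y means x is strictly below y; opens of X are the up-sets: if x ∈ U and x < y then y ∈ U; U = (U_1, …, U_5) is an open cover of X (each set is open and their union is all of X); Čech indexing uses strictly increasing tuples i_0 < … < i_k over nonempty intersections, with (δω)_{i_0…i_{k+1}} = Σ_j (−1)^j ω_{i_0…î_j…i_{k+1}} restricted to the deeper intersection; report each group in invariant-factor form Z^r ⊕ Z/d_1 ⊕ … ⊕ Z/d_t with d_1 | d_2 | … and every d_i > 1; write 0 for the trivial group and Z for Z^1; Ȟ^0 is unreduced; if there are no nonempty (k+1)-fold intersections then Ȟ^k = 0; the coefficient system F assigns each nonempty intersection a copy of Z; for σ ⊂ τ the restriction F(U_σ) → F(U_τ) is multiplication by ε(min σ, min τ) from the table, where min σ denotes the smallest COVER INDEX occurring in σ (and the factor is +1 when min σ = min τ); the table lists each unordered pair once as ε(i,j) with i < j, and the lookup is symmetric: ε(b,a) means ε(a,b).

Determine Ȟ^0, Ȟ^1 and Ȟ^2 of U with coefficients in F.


Ȟ^0 ≅ Z, Ȟ^1 ≅ Z^2, Ȟ^2 ≅ 0

nerve of the cover:
  U12={q} U13={u} U14={r} U15={x} U23={w} U45={p}
C dims 5,6; δ0: rk 4, SNF 1^4
Ȟ^0 = (5 − 4) − 0 = 1, so Ȟ^0 ≅ Z
Ȟ^1 = (6 − 0) − 4 = 2, so Ȟ^1 ≅ Z^2
Ȟ^2 = (0 − 0) − 0 = 0, so Ȟ^2 ≅ 0


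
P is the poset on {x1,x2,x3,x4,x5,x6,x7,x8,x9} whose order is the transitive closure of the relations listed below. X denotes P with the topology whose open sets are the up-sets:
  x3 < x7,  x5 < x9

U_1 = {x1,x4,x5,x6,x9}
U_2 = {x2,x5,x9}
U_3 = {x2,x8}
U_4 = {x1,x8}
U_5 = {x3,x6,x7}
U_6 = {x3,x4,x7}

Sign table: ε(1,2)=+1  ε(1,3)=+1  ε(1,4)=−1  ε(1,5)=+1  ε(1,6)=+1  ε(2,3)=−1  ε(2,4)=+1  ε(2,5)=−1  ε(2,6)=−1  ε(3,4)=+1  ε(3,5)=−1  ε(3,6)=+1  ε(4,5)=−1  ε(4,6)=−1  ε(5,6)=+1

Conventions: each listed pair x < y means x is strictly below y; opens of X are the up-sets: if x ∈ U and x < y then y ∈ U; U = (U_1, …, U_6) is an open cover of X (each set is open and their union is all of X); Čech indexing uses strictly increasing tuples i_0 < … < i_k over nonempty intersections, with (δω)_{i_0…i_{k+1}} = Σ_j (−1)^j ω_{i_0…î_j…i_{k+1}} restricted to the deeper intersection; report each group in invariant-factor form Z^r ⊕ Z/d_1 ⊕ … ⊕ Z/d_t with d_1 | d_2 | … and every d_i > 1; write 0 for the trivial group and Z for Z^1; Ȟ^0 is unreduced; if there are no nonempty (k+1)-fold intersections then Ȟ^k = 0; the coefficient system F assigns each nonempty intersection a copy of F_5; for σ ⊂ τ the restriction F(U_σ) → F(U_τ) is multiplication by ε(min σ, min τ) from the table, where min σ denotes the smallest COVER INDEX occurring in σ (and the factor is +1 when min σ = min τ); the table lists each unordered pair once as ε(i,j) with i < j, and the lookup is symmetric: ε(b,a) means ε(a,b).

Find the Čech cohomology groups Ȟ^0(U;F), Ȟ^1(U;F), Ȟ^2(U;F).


Ȟ^0 = Z/5,  Ȟ^1 = Z/5 ⊕ Z/5,  Ȟ^2 = 0

nerve of the cover:
  U12={x5,x9} U14={x1} U15={x6} U16={x4} U23={x2} U34={x8} U56={x3,x7}
C dims 6,7; δ0: rk_F5 5
Ȟ^0 = (6 − 5) − 0 = 1, so Ȟ^0 ≅ Z/5
Ȟ^1 = (7 − 0) − 5 = 2, so Ȟ^1 ≅ Z/5 ⊕ Z/5
Ȟ^2 = (0 − 0) − 0 = 0, so Ȟ^2 ≅ 0


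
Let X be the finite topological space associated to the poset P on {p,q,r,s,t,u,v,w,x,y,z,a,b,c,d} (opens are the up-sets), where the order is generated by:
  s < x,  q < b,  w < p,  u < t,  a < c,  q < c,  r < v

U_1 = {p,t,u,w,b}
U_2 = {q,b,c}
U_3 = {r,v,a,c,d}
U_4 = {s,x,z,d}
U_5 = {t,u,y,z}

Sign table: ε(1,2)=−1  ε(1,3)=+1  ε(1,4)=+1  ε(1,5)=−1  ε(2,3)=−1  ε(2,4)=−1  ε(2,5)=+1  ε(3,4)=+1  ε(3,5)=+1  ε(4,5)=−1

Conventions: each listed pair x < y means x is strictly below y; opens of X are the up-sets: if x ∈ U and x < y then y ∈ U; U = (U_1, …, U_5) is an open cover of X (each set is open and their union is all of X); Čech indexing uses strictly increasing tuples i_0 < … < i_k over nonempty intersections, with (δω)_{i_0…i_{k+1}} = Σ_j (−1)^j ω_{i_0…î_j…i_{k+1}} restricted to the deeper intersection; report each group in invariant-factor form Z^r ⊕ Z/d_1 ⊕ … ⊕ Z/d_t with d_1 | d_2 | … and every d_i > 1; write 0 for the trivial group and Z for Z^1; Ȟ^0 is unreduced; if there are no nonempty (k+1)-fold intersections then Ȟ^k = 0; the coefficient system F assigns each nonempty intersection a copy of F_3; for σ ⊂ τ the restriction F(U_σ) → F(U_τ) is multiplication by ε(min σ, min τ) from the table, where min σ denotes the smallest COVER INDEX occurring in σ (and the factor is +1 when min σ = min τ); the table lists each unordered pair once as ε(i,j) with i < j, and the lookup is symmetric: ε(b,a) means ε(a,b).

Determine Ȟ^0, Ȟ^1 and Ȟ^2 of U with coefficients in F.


nonempty intersections:
  U12={b} U15={t,u} U23={c} U34={d} U45={z}
C dims 5,5; δ0: rk_F3 4
Ȟ^0: (5−4)−0=1 ⇒ Z/3
Ȟ^1: (5−0)−4=1 ⇒ Z/3
Ȟ^2: (0−0)−0=0 ⇒ 0

Ȟ^0 ≅ Z/3; Ȟ^1 ≅ Z/3; Ȟ^2 ≅ 0


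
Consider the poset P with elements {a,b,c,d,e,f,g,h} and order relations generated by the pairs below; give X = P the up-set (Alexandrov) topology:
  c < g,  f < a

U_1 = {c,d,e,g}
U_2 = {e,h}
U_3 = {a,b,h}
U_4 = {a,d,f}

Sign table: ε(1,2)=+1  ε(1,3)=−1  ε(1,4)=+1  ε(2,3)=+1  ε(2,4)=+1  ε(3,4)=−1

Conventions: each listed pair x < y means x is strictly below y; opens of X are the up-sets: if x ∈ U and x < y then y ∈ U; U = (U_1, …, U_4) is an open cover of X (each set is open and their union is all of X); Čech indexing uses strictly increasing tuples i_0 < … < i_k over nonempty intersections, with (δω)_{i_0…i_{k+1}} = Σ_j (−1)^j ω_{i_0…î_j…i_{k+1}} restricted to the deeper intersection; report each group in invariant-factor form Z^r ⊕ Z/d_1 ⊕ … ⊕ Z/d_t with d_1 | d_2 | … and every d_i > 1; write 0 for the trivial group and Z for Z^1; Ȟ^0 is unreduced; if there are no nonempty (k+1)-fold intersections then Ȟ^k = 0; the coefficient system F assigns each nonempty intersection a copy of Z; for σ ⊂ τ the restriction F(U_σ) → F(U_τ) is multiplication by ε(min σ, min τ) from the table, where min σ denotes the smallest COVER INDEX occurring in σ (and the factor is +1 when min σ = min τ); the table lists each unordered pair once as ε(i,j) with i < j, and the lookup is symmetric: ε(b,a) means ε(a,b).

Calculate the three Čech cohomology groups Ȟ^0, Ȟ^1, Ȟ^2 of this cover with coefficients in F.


Ȟ^0 = 0, Ȟ^1 = Z/2 and Ȟ^2 = 0

nonempty overlaps:
  U12={e} U14={d} U23={h} U34={a}
C dims 4,4; δ0: rk 4, SNF 1^3·2
degree 0: 4−4−0 = 0 → Ȟ^0 ≅ 0
degree 1: 4−0−4 = 0 plus torsion [2] → Ȟ^1 ≅ Z/2
degree 2: 0−0−0 = 0 → Ȟ^2 ≅ 0


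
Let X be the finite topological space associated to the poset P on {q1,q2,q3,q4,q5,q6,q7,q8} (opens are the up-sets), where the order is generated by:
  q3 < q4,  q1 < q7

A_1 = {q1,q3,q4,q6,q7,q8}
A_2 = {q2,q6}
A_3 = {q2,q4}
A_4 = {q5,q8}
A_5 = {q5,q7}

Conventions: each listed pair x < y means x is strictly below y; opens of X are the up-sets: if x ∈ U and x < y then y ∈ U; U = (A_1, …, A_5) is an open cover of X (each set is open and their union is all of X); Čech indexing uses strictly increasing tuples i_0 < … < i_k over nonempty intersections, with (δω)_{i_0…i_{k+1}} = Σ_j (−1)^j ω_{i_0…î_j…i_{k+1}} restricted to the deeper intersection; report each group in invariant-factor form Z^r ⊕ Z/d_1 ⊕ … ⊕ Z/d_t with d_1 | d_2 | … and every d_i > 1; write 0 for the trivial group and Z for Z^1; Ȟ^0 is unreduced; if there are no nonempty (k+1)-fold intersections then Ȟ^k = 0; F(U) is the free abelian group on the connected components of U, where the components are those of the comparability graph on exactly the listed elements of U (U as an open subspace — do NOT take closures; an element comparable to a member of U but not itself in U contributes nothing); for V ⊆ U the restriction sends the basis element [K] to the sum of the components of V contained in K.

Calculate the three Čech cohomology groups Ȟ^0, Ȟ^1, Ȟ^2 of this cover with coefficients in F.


Ȟ^0 ≅ Z^6; Ȟ^1 ≅ 0; Ȟ^2 ≅ 0

nonempty overlaps:
  A12={q6} A13={q4} A14={q8} A15={q7} A23={q2} A45={q5}
components per intersection:
  A1: {q1,q7} {q3,q4} {q6} {q8}
  A2: {q2} {q6}
  A3: {q2} {q4}
  A4: {q5} {q8}
  A5: {q5} {q7}
  A12: {q6}
  A13: {q4}
  A14: {q8}
  A15: {q7}
  A23: {q2}
  A45: {q5}
C dims 12,6; δ0: rk 6, SNF 1^6
degree 0: 12−6−0 = 6 → Ȟ^0 ≅ Z^6
degree 1: 6−0−6 = 0 → Ȟ^1 ≅ 0
degree 2: 0−0−0 = 0 → Ȟ^2 ≅ 0


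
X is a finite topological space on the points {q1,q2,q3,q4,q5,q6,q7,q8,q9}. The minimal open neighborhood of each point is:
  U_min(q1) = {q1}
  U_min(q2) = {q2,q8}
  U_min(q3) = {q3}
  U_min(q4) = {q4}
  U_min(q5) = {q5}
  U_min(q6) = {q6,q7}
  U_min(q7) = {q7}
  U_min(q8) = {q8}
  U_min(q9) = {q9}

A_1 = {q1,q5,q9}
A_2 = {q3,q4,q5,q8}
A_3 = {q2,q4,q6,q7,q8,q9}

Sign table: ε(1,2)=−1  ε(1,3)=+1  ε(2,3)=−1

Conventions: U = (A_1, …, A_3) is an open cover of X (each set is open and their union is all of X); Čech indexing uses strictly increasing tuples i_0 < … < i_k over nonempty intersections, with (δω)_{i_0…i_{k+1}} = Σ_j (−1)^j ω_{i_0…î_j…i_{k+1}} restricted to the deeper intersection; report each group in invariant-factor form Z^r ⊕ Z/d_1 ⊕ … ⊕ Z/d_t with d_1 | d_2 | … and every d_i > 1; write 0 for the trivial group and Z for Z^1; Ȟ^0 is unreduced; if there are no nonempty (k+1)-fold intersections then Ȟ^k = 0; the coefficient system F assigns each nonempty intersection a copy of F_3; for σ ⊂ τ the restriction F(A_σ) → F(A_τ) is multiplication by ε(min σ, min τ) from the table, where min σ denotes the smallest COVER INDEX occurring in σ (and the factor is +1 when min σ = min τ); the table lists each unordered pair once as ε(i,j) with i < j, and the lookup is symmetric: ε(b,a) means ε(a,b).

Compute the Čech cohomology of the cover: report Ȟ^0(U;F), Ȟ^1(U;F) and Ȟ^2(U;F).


nonempty intersections:
  A12={q5} A13={q9} A23={q4,q8}
C dims 3,3; δ0: rk_F3 2
Ȟ^0: (3−2)−0=1 ⇒ Z/3
Ȟ^1: (3−0)−2=1 ⇒ Z/3
Ȟ^2: (0−0)−0=0 ⇒ 0

Ȟ^0(U;F) ≅ Z/3,  Ȟ^1(U;F) ≅ Z/3,  Ȟ^2(U;F) ≅ 0


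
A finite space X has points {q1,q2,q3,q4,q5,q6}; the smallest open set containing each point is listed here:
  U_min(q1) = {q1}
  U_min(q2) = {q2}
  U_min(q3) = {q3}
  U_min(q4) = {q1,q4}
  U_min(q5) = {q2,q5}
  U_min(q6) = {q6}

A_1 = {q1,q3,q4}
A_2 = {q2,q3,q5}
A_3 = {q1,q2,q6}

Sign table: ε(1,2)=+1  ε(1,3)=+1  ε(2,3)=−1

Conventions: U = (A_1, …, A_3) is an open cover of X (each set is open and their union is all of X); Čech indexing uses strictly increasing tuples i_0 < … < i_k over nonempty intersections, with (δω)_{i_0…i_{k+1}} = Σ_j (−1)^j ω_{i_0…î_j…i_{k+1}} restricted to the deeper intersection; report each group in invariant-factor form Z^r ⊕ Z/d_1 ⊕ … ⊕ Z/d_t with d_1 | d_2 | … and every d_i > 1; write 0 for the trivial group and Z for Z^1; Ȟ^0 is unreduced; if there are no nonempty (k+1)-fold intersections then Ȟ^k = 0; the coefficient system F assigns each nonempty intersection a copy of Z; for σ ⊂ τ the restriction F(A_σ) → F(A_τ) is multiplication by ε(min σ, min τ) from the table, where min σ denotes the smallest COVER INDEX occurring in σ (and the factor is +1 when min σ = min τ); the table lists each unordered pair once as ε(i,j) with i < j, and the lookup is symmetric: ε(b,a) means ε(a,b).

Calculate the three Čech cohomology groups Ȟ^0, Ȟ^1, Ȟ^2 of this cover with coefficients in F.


cover nerve:
  A12={q3} A13={q1} A23={q2}
C dims 3,3; δ0: rk 3, SNF 1^2·2
Ȟ^0: (3−3)−0=0 ⇒ 0
Ȟ^1: (3−0)−3=0 plus torsion [2] ⇒ Z/2
Ȟ^2: (0−0)−0=0 ⇒ 0

Ȟ^0(U;F) ≅ 0,  Ȟ^1(U;F) ≅ Z/2,  Ȟ^2(U;F) ≅ 0


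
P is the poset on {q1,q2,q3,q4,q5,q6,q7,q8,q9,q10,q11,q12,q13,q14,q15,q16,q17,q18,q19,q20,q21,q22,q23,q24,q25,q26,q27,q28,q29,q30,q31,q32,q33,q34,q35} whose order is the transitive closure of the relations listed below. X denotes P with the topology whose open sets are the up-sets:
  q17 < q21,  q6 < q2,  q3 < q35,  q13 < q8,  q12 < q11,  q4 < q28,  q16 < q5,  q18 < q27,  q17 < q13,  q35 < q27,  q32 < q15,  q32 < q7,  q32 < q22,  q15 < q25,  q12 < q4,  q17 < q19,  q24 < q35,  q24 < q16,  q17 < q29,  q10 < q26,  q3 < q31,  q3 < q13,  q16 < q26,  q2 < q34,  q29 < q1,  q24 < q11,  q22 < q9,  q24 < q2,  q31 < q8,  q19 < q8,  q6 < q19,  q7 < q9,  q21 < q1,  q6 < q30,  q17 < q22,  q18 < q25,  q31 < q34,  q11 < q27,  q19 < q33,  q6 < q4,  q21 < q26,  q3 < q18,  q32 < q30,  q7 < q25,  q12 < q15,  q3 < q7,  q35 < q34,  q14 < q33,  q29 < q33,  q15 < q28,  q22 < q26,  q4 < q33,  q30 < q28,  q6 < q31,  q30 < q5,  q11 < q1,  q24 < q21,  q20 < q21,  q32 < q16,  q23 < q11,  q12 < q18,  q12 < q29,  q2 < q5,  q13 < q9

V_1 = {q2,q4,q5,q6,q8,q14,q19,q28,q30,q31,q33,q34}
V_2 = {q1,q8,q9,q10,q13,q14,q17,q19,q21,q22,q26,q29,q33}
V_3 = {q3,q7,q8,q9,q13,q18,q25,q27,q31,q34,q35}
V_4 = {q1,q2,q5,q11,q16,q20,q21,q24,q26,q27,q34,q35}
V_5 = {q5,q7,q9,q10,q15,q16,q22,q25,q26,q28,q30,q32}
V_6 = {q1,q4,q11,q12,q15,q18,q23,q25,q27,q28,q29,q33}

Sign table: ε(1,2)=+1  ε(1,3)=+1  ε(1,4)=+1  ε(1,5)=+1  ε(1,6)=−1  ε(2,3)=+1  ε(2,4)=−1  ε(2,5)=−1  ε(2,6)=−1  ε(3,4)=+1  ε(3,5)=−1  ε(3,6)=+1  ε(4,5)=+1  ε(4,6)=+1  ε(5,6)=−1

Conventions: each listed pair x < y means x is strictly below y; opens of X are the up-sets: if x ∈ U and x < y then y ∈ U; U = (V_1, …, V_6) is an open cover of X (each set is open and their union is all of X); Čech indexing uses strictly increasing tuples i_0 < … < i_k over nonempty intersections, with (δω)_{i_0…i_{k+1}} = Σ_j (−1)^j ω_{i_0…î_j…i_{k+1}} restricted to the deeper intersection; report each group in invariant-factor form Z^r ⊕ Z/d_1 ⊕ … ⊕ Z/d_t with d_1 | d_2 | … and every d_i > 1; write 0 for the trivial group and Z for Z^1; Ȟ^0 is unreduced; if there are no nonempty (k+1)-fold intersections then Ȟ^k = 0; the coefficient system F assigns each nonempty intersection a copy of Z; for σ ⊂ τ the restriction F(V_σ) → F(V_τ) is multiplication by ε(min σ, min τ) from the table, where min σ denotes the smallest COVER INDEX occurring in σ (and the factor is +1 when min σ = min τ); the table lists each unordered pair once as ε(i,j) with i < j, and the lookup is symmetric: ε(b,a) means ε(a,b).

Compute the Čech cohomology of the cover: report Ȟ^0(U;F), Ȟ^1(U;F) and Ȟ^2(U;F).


Ȟ^0 ≅ 0, Ȟ^1 ≅ Z/2, Ȟ^2 ≅ Z

nonempty overlaps:
  V12={q8,q14,q19,q33} V13={q8,q31,q34} V14={q2,q5,q34} V15={q5,q28,q30} V16={q4,q28,q33} V23={q8,q9,q13} V24={q1,q21,q26} V25={q9,q10,q22,q26} V26={q1,q29,q33} V34={q27,q34,q35} V35={q7,q9,q25} V36={q18,q25,q27} V45={q5,q16,q26} V46={q1,q11,q27} V56={q15,q25,q28}
  V123={q8} V126={q33} V134={q34} V145={q5} V156={q28} V235={q9} V245={q26} V246={q1} V346={q27} V356={q25}
C dims 6,15,10; δ0: rk 6, SNF 1^5·2; δ1: rk 9, SNF 1^9
degree 0: 6−6−0 = 0 → Ȟ^0 ≅ 0
degree 1: 15−9−6 = 0 plus torsion [2] → Ȟ^1 ≅ Z/2
degree 2: 10−0−9 = 1 → Ȟ^2 ≅ Z


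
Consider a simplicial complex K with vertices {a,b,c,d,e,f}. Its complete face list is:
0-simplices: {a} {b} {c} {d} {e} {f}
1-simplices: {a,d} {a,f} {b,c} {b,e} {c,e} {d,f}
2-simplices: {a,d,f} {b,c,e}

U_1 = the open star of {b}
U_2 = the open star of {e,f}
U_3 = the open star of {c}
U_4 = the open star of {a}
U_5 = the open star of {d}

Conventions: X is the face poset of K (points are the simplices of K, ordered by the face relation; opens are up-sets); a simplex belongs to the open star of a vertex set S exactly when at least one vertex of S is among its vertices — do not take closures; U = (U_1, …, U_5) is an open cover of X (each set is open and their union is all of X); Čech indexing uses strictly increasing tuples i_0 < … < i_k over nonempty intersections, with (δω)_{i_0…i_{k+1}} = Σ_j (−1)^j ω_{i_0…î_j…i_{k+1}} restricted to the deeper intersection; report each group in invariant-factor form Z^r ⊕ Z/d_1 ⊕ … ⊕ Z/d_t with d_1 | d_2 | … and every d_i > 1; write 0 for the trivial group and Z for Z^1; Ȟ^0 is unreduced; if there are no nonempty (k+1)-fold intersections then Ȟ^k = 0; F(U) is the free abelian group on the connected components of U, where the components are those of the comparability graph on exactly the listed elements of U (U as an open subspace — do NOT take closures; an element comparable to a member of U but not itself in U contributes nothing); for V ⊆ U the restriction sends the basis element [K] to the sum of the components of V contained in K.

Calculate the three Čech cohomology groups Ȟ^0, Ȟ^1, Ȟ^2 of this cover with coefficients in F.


intersection data:
  U1={{b},{b,c},{b,e},{b,c,e}} U2={{e},{f},{a,f},{b,e},{c,e},{d,f},{a,d,f},{b,c,e}} U3={{c},{b,c},{c,e},{b,c,e}} U4={{a},{a,d},{a,f},{a,d,f}} U5={{d},{a,d},{d,f},{a,d,f}}
  U12={{b,e},{b,c,e}} U13={{b,c},{b,c,e}} U23={{c,e},{b,c,e}} U24={{a,f},{a,d,f}} U25={{d,f},{a,d,f}} U45={{a,d},{a,d,f}}
  U123={{b,c,e}} U245={{a,d,f}}
components per intersection:
  U1: {{b},{b,c},{b,e},{b,c,e}}
  U2: {{e},{b,e},{c,e},{b,c,e}} {{f},{a,f},{d,f},{a,d,f}}
  U3: {{c},{b,c},{c,e},{b,c,e}}
  U4: {{a},{a,d},{a,f},{a,d,f}}
  U5: {{d},{a,d},{d,f},{a,d,f}}
  U12: {{b,e},{b,c,e}}
  U13: {{b,c},{b,c,e}}
  U23: {{c,e},{b,c,e}}
  U24: {{a,f},{a,d,f}}
  U25: {{d,f},{a,d,f}}
  U45: {{a,d},{a,d,f}}
  U123: {{b,c,e}}
  U245: {{a,d,f}}
C dims 6,6,2; δ0: rk 4, SNF 1^4; δ1: rk 2, SNF 1^2
Ȟ^0 = (6 − 4) − 0 = 2, so Ȟ^0 ≅ Z^2
Ȟ^1 = (6 − 2) − 4 = 0, so Ȟ^1 ≅ 0
Ȟ^2 = (2 − 0) − 2 = 0, so Ȟ^2 ≅ 0

Ȟ^0(U;F) ≅ Z^2; Ȟ^1(U;F) ≅ 0; Ȟ^2(U;F) ≅ 0


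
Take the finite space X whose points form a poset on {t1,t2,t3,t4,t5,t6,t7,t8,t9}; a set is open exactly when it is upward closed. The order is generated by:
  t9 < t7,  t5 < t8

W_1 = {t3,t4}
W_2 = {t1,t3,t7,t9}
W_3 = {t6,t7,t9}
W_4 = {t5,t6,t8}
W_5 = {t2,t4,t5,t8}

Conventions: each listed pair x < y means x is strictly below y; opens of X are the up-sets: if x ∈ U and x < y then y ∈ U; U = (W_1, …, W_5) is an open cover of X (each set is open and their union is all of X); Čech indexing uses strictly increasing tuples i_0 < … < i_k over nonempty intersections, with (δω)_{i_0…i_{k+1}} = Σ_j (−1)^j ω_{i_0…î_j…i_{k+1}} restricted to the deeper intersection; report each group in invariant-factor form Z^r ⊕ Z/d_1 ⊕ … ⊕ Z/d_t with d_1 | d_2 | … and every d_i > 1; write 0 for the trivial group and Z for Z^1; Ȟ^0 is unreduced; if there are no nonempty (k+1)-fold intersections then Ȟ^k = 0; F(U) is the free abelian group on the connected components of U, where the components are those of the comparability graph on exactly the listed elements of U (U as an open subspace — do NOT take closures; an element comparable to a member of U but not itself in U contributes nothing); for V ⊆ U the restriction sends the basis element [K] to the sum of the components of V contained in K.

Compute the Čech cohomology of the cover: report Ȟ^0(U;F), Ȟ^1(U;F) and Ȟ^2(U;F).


Ȟ^0 = Z^7; Ȟ^1 = 0; Ȟ^2 = 0

nonempty intersections:
  W12={t3} W15={t4} W23={t7,t9} W34={t6} W45={t5,t8}
components per intersection:
  W1: {t3} {t4}
  W2: {t1} {t3} {t7,t9}
  W3: {t6} {t7,t9}
  W4: {t5,t8} {t6}
  W5: {t2} {t4} {t5,t8}
  W12: {t3}
  W15: {t4}
  W23: {t7,t9}
  W34: {t6}
  W45: {t5,t8}
C dims 12,5; δ0: rk 5, SNF 1^5
Ȟ^0: (12−5)−0=7 ⇒ Z^7
Ȟ^1: (5−0)−5=0 ⇒ 0
Ȟ^2: (0−0)−0=0 ⇒ 0


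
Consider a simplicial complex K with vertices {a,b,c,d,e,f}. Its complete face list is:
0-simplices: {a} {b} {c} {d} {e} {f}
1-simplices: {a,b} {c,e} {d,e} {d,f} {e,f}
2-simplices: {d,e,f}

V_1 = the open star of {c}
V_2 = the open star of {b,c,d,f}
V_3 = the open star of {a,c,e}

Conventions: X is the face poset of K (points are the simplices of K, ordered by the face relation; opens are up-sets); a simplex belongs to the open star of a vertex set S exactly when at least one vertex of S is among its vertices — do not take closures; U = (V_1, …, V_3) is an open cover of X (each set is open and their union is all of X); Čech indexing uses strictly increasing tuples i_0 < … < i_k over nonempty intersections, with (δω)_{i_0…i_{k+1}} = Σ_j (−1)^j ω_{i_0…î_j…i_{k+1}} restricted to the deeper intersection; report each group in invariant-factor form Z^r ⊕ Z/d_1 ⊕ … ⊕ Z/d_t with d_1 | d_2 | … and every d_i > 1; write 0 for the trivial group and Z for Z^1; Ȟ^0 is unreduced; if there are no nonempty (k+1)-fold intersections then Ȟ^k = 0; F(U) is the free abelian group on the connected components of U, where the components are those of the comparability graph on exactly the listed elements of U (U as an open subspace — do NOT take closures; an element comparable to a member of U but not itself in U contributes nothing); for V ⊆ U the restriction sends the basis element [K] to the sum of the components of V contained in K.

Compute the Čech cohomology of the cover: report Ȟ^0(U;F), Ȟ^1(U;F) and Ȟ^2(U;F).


Ȟ^0 = Z^2, Ȟ^1 = 0 and Ȟ^2 = 0

intersection data:
  V1={{c},{c,e}} V2={{b},{c},{d},{f},{a,b},{c,e},{d,e},{d,f},{e,f},{d,e,f}} V3={{a},{c},{e},{a,b},{c,e},{d,e},{e,f},{d,e,f}}
  V12={{c},{c,e}} V13={{c},{c,e}} V23={{c},{a,b},{c,e},{d,e},{e,f},{d,e,f}}
  V123={{c},{c,e}}
components per intersection:
  V1: {{c},{c,e}}
  V2: {{b},{a,b}} {{c},{c,e}} {{d},{f},{d,e},{d,f},{e,f},{d,e,f}}
  V3: {{a},{a,b}} {{c},{e},{c,e},{d,e},{e,f},{d,e,f}}
  V12: {{c},{c,e}}
  V13: {{c},{c,e}}
  V23: {{c},{c,e}} {{a,b}} {{d,e},{e,f},{d,e,f}}
  V123: {{c},{c,e}}
C dims 6,5,1; δ0: rk 4, SNF 1^4; δ1: rk 1, SNF 1^1
Ȟ^0 = (6 − 4) − 0 = 2, so Ȟ^0 ≅ Z^2
Ȟ^1 = (5 − 1) − 4 = 0, so Ȟ^1 ≅ 0
Ȟ^2 = (1 − 0) − 1 = 0, so Ȟ^2 ≅ 0


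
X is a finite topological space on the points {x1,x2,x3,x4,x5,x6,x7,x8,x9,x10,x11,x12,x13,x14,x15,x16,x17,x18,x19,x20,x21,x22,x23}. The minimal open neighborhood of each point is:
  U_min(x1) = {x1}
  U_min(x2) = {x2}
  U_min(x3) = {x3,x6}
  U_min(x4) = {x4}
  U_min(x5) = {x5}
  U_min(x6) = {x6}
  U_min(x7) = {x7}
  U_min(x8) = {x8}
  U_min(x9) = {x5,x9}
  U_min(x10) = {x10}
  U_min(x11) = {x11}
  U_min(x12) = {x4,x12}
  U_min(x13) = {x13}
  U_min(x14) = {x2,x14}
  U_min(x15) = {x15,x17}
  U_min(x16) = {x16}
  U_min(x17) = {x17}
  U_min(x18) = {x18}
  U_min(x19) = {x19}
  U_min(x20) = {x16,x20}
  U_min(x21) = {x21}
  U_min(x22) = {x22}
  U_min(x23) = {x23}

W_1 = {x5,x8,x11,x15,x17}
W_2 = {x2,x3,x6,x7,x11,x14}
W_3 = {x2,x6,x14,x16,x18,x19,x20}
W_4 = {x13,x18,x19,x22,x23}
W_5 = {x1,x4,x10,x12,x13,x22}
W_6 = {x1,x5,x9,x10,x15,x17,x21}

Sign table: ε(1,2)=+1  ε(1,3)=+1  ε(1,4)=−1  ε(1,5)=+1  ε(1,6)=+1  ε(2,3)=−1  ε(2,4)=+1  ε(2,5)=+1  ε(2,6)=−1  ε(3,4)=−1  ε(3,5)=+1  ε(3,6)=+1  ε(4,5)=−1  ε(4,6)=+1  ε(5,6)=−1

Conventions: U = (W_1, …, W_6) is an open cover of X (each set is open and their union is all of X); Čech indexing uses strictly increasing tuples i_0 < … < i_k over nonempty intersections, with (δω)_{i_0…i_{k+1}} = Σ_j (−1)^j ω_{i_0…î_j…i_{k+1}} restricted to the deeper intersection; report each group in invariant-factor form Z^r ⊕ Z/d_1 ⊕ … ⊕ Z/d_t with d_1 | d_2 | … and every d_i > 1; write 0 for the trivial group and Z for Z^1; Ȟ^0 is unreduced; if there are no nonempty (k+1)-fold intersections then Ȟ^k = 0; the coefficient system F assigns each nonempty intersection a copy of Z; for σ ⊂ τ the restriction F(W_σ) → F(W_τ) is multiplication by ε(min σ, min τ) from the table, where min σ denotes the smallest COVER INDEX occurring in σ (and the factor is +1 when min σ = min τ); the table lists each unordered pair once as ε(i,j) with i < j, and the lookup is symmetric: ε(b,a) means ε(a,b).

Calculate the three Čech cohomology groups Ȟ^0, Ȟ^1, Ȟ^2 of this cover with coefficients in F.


Ȟ^0 = Z,  Ȟ^1 = Z,  Ȟ^2 = 0

nerve of the cover:
  W12={x11} W16={x5,x15,x17} W23={x2,x6,x14} W34={x18,x19} W45={x13,x22} W56={x1,x10}
C dims 6,6; δ0: rk 5, SNF 1^5
Ȟ^0 = (6 − 5) − 0 = 1, so Ȟ^0 ≅ Z
Ȟ^1 = (6 − 0) − 5 = 1, so Ȟ^1 ≅ Z
Ȟ^2 = (0 − 0) − 0 = 0, so Ȟ^2 ≅ 0


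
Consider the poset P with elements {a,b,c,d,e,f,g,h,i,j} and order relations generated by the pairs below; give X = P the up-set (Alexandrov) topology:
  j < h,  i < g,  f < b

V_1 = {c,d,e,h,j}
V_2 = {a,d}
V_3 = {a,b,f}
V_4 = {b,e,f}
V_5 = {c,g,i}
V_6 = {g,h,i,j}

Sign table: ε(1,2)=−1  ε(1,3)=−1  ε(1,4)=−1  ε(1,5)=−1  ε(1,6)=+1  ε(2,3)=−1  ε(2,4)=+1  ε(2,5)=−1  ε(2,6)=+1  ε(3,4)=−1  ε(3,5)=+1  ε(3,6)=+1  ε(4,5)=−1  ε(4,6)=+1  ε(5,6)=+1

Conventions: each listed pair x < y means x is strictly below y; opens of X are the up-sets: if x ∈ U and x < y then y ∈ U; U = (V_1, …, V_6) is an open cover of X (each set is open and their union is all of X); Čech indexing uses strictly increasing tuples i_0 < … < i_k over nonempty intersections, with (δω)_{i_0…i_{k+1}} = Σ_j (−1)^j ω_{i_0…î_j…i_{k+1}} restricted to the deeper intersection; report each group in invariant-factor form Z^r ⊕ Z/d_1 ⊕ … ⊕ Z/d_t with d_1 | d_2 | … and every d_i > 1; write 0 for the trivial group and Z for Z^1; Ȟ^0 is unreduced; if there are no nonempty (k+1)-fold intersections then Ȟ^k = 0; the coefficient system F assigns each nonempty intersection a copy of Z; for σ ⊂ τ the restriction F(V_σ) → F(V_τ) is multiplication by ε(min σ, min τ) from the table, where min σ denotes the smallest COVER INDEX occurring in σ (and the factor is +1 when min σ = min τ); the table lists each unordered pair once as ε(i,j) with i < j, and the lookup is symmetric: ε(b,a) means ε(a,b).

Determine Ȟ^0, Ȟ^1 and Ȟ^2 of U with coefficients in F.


nerve of the cover:
  V12={d} V14={e} V15={c} V16={h,j} V23={a} V34={b,f} V56={g,i}
C dims 6,7; δ0: rk 6, SNF 1^5·2
Ȟ^0 = (6 − 6) − 0 = 0, so Ȟ^0 ≅ 0
Ȟ^1 = (7 − 0) − 6 = 1 plus torsion [2], so Ȟ^1 ≅ Z ⊕ Z/2
Ȟ^2 = (0 − 0) − 0 = 0, so Ȟ^2 ≅ 0

Ȟ^0 ≅ 0, Ȟ^1 ≅ Z ⊕ Z/2, Ȟ^2 ≅ 0


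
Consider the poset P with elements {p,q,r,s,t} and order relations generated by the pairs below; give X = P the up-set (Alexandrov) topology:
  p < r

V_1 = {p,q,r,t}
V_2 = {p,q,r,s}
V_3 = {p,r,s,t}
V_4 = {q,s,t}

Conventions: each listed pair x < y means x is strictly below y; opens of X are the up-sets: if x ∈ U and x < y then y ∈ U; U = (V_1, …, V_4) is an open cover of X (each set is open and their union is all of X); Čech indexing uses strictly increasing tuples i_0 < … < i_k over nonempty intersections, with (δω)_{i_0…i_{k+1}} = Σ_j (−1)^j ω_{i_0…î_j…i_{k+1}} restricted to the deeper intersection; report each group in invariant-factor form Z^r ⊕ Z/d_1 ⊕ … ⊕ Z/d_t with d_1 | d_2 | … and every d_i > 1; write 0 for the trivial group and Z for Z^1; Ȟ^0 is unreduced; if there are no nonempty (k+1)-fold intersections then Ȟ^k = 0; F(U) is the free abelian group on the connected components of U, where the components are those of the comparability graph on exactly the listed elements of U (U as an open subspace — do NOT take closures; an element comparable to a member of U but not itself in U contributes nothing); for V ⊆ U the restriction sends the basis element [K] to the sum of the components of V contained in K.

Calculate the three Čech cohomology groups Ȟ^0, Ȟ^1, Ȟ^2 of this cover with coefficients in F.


nerve simplices:
  V12={p,q,r} V13={p,r,t} V14={q,t} V23={p,r,s} V24={q,s} V34={s,t}
  V123={p,r} V124={q} V134={t} V234={s}
components per intersection:
  V1: {p,r} {q} {t}
  V2: {p,r} {q} {s}
  V3: {p,r} {s} {t}
  V4: {q} {s} {t}
  V12: {p,r} {q}
  V13: {p,r} {t}
  V14: {q} {t}
  V23: {p,r} {s}
  V24: {q} {s}
  V34: {s} {t}
  V123: {p,r}
  V124: {q}
  V134: {t}
  V234: {s}
C dims 12,12,4; δ0: rk 8, SNF 1^8; δ1: rk 4, SNF 1^4
degree 0: 12−8−0 = 4 → Ȟ^0 ≅ Z^4
degree 1: 12−4−8 = 0 → Ȟ^1 ≅ 0
degree 2: 4−0−4 = 0 → Ȟ^2 ≅ 0

Ȟ^0 ≅ Z^4,  Ȟ^1 ≅ 0,  Ȟ^2 ≅ 0


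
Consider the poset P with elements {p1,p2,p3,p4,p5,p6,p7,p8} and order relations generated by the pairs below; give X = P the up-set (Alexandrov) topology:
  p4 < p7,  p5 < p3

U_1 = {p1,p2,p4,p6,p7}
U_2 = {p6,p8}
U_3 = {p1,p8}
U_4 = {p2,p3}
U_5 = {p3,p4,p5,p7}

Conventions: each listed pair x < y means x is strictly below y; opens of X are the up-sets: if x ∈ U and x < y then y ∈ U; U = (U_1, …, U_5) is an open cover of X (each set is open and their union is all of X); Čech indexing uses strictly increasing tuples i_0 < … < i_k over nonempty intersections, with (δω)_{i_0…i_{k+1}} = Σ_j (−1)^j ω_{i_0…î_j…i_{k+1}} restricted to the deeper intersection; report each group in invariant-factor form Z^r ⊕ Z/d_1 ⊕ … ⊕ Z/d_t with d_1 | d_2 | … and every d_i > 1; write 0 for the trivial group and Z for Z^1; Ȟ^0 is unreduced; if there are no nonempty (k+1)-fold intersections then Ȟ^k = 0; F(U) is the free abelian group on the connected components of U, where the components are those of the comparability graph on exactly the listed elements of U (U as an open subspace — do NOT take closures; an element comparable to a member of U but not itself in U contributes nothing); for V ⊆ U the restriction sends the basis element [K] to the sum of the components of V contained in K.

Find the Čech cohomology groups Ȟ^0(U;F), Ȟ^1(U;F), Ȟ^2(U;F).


cover nerve:
  U12={p6} U13={p1} U14={p2} U15={p4,p7} U23={p8} U45={p3}
components per intersection:
  U1: {p1} {p2} {p4,p7} {p6}
  U2: {p6} {p8}
  U3: {p1} {p8}
  U4: {p2} {p3}
  U5: {p3,p5} {p4,p7}
  U12: {p6}
  U13: {p1}
  U14: {p2}
  U15: {p4,p7}
  U23: {p8}
  U45: {p3}
C dims 12,6; δ0: rk 6, SNF 1^6
Ȟ^0: (12−6)−0=6 ⇒ Z^6
Ȟ^1: (6−0)−6=0 ⇒ 0
Ȟ^2: (0−0)−0=0 ⇒ 0

Ȟ^0 ≅ Z^6; Ȟ^1 ≅ 0; Ȟ^2 ≅ 0


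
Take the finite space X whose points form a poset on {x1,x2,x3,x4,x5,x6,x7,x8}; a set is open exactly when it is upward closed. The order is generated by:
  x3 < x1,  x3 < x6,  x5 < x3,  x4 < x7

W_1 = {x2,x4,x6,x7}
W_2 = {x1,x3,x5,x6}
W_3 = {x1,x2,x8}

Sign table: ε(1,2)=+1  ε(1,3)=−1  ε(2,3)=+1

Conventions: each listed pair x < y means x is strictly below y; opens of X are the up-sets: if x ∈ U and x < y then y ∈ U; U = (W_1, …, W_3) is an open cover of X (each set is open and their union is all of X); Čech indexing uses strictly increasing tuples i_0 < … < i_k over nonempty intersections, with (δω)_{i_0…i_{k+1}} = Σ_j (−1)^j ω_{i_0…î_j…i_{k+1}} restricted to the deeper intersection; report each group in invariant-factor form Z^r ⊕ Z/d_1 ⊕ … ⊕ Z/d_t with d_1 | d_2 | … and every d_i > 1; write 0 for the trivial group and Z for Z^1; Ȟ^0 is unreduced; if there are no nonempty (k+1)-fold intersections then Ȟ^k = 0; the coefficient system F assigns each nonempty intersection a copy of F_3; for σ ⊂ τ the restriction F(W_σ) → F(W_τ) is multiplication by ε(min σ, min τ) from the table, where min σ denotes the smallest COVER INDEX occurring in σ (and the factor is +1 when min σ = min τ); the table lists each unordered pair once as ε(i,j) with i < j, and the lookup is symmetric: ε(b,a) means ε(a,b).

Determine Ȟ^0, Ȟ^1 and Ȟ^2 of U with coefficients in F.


Ȟ^0 ≅ 0; Ȟ^1 ≅ 0; Ȟ^2 ≅ 0

nonempty overlaps:
  W12={x6} W13={x2} W23={x1}
C dims 3,3; δ0: rk_F3 3
degree 0: 3−3−0 = 0 → Ȟ^0 ≅ 0
degree 1: 3−0−3 = 0 → Ȟ^1 ≅ 0
degree 2: 0−0−0 = 0 → Ȟ^2 ≅ 0


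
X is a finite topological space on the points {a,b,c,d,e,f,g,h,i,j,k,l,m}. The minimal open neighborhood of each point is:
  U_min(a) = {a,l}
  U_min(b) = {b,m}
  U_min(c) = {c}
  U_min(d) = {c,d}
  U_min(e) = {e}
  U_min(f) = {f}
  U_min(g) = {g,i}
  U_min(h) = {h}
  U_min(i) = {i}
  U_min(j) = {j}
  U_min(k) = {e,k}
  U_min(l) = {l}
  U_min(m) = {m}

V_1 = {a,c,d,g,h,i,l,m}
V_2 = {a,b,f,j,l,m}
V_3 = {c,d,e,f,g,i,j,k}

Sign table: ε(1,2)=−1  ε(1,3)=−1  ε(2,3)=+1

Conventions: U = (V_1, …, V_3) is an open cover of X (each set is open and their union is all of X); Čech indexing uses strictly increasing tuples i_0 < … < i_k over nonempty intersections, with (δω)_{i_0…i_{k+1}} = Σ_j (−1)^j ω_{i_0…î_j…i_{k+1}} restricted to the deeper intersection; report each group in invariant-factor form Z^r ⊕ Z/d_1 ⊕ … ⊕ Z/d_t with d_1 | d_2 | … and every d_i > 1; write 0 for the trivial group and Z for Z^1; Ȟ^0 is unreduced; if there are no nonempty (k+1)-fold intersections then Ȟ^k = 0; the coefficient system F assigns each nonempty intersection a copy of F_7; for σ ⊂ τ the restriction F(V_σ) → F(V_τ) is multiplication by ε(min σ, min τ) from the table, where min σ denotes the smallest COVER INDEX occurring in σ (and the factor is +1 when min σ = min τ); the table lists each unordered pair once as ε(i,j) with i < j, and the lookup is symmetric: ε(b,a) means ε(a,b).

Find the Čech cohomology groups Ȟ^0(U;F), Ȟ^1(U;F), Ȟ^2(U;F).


intersection data:
  V12={a,l,m} V13={c,d,g,i} V23={f,j}
C dims 3,3; δ0: rk_F7 2
Ȟ^0 = (3 − 2) − 0 = 1, so Ȟ^0 ≅ Z/7
Ȟ^1 = (3 − 0) − 2 = 1, so Ȟ^1 ≅ Z/7
Ȟ^2 = (0 − 0) − 0 = 0, so Ȟ^2 ≅ 0

Ȟ^0(U;F) ≅ Z/7, Ȟ^1(U;F) ≅ Z/7 and Ȟ^2(U;F) ≅ 0


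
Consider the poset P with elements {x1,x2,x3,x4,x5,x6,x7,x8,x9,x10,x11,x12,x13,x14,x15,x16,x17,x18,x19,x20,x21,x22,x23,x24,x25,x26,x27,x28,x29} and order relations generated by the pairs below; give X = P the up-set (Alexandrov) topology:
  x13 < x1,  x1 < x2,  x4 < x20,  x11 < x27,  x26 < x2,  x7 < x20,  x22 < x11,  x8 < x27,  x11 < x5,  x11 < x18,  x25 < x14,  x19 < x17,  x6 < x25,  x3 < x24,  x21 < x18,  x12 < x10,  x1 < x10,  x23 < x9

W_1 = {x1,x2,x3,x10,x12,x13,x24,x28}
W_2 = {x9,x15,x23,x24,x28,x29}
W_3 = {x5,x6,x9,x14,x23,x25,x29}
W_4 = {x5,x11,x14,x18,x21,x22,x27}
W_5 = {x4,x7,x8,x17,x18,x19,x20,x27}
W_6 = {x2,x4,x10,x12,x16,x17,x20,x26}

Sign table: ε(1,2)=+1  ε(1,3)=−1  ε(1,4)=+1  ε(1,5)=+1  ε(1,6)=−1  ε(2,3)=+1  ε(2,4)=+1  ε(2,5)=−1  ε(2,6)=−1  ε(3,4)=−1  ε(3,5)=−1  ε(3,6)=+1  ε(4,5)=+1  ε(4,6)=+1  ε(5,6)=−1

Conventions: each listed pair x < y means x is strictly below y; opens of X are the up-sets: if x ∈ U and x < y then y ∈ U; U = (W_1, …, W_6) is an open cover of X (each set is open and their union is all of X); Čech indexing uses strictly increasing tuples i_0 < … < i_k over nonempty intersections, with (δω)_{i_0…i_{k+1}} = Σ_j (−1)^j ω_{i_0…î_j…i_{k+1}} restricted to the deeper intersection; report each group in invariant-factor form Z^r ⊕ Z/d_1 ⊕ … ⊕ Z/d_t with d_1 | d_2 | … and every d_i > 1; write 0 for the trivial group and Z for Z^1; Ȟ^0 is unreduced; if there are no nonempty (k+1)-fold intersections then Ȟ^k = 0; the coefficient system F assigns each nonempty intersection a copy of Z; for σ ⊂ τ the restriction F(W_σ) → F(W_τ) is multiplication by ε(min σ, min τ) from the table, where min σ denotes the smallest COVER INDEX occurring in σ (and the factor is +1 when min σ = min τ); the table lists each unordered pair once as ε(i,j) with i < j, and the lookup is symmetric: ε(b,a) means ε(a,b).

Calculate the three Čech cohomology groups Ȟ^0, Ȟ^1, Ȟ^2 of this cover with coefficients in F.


nonempty overlaps:
  W12={x24,x28} W16={x2,x10,x12} W23={x9,x23,x29} W34={x5,x14} W45={x18,x27} W56={x4,x17,x20}
C dims 6,6; δ0: rk 6, SNF 1^5·2
degree 0: 6−6−0 = 0 → Ȟ^0 ≅ 0
degree 1: 6−0−6 = 0 plus torsion [2] → Ȟ^1 ≅ Z/2
degree 2: 0−0−0 = 0 → Ȟ^2 ≅ 0

Ȟ^0 = 0, Ȟ^1 = Z/2 and Ȟ^2 = 0


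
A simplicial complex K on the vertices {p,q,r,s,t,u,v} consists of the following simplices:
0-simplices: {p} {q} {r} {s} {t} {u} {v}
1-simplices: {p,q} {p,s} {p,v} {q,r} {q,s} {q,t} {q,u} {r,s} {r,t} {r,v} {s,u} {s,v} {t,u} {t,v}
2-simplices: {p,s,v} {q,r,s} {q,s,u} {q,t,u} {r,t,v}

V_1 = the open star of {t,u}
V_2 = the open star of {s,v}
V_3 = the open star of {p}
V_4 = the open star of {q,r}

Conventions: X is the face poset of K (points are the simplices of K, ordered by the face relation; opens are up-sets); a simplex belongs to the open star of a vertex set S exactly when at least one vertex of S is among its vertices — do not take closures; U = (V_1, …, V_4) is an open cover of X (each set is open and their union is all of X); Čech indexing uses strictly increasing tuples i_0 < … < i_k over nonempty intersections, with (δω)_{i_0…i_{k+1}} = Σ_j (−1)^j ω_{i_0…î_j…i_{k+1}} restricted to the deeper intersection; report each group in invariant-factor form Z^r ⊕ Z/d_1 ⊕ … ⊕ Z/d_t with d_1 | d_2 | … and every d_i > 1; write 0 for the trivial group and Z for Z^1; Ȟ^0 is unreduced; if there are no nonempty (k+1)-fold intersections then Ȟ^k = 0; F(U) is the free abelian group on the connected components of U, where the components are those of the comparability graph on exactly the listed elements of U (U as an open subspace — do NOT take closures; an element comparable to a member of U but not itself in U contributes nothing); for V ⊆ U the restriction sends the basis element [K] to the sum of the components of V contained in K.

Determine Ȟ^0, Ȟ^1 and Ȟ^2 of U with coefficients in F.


nerve simplices:
  V1={{t},{u},{q,t},{q,u},{r,t},{s,u},{t,u},{t,v},{q,s,u},{q,t,u},{r,t,v}} V2={{s},{v},{p,s},{p,v},{q,s},{r,s},{r,v},{s,u},{s,v},{t,v},{p,s,v},{q,r,s},{q,s,u},{r,t,v}} V3={{p},{p,q},{p,s},{p,v},{p,s,v}} V4={{q},{r},{p,q},{q,r},{q,s},{q,t},{q,u},{r,s},{r,t},{r,v},{q,r,s},{q,s,u},{q,t,u},{r,t,v}}
  V12={{s,u},{t,v},{q,s,u},{r,t,v}} V14={{q,t},{q,u},{r,t},{q,s,u},{q,t,u},{r,t,v}} V23={{p,s},{p,v},{p,s,v}} V24={{q,s},{r,s},{r,v},{q,r,s},{q,s,u},{r,t,v}} V34={{p,q}}
  V124={{q,s,u},{r,t,v}}
components per intersection:
  V1: {{t},{u},{q,t},{q,u},{r,t},{s,u},{t,u},{t,v},{q,s,u},{q,t,u},{r,t,v}}
  V2: {{s},{v},{p,s},{p,v},{q,s},{r,s},{r,v},{s,u},{s,v},{t,v},{p,s,v},{q,r,s},{q,s,u},{r,t,v}}
  V3: {{p},{p,q},{p,s},{p,v},{p,s,v}}
  V4: {{q},{r},{p,q},{q,r},{q,s},{q,t},{q,u},{r,s},{r,t},{r,v},{q,r,s},{q,s,u},{q,t,u},{r,t,v}}
  V12: {{s,u},{q,s,u}} {{t,v},{r,t,v}}
  V14: {{q,t},{q,u},{q,s,u},{q,t,u}} {{r,t},{r,t,v}}
  V23: {{p,s},{p,v},{p,s,v}}
  V24: {{q,s},{r,s},{q,r,s},{q,s,u}} {{r,v},{r,t,v}}
  V34: {{p,q}}
  V124: {{q,s,u}} {{r,t,v}}
C dims 4,8,2; δ0: rk 3, SNF 1^3; δ1: rk 2, SNF 1^2
degree 0: 4−3−0 = 1 → Ȟ^0 ≅ Z
degree 1: 8−2−3 = 3 → Ȟ^1 ≅ Z^3
degree 2: 2−0−2 = 0 → Ȟ^2 ≅ 0

Ȟ^0(U;F) ≅ Z, Ȟ^1(U;F) ≅ Z^3 and Ȟ^2(U;F) ≅ 0


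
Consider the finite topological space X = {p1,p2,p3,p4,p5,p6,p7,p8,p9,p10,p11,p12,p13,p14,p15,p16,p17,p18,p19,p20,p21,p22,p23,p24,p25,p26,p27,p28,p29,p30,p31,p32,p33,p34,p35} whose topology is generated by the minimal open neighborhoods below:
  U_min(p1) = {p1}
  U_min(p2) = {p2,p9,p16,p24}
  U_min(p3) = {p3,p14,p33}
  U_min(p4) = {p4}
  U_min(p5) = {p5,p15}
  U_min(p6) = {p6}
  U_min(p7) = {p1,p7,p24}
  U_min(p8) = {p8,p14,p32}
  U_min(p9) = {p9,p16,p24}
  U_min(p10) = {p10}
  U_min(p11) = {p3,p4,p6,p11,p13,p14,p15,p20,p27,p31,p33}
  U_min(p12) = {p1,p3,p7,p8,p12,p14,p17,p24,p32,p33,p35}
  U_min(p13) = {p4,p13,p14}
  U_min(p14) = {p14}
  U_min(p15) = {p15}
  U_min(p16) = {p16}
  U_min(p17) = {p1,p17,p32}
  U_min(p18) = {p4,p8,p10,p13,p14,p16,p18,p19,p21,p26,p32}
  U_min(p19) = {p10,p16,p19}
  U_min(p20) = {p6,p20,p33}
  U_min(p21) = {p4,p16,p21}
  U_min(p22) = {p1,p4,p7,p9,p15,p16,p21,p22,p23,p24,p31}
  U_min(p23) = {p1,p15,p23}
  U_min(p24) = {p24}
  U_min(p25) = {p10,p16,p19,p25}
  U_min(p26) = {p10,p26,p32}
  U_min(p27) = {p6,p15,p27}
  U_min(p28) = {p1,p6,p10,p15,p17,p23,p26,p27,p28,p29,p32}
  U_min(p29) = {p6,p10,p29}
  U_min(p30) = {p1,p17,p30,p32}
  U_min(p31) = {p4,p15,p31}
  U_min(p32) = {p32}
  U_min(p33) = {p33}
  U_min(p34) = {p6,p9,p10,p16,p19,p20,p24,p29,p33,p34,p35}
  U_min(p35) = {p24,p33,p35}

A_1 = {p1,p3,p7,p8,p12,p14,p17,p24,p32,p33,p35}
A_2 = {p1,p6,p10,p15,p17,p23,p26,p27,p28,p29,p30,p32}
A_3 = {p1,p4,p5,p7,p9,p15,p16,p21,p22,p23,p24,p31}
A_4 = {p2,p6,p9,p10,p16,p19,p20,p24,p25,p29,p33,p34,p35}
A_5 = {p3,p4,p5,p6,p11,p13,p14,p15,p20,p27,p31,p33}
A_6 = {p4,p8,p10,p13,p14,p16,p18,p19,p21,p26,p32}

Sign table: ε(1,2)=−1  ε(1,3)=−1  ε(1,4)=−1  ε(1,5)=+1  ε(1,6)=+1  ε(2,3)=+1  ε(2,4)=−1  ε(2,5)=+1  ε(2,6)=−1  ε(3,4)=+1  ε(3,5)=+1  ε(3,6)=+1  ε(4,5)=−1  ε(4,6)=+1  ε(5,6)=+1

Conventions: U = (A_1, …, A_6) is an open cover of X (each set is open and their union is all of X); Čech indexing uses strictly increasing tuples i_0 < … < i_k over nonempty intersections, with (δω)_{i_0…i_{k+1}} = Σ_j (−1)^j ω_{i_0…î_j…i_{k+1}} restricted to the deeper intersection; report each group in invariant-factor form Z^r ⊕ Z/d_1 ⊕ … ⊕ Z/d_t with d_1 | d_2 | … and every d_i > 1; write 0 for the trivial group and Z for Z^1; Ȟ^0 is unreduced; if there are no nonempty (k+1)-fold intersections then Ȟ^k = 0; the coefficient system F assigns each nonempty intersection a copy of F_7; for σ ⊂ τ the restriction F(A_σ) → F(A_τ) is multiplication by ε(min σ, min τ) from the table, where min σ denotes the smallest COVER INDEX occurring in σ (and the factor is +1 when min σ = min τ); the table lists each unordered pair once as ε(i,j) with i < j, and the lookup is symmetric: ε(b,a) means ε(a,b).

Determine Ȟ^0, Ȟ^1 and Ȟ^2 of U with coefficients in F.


Ȟ^0(U;F) ≅ 0, Ȟ^1(U;F) ≅ 0, Ȟ^2(U;F) ≅ Z/7

cover nerve:
  A12={p1,p17,p32} A13={p1,p7,p24} A14={p24,p33,p35} A15={p3,p14,p33} A16={p8,p14,p32} A23={p1,p15,p23} A24={p6,p10,p29} A25={p6,p15,p27} A26={p10,p26,p32} A34={p9,p16,p24} A35={p4,p5,p15,p31} A36={p4,p16,p21} A45={p6,p20,p33} A46={p10,p16,p19} A56={p4,p13,p14}
  A123={p1} A126={p32} A134={p24} A145={p33} A156={p14} A235={p15} A245={p6} A246={p10} A346={p16} A356={p4}
C dims 6,15,10; δ0: rk_F7 6; δ1: rk_F7 9
Ȟ^0: (6−6)−0=0 ⇒ 0
Ȟ^1: (15−9)−6=0 ⇒ 0
Ȟ^2: (10−0)−9=1 ⇒ Z/7
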